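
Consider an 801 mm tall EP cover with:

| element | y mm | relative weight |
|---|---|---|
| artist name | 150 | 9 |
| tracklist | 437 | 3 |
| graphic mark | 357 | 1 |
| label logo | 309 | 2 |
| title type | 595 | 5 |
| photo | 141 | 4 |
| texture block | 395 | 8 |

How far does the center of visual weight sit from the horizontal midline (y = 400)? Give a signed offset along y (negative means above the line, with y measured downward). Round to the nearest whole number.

Σw = 9 + 3 + 1 + 2 + 5 + 4 + 8 = 32.
Σw·y = 10335; ȳ = 10335/32 ≈ 322.97.
Offset from y = 400: 322.97 − 400 ≈ -77.03.

≈ -77 mm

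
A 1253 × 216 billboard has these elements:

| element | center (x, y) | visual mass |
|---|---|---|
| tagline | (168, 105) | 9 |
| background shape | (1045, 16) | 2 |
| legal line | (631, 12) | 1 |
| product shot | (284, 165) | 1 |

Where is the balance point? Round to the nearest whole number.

(347, 89)

Weights sum to 9 + 2 + 1 + 1 = 13.
Σw·x = 9·168 + 2·1045 + 1·631 + 1·284 = 4517, so x̄ = 4517/13 ≈ 347.46.
Σw·y = 9·105 + 2·16 + 1·12 + 1·165 = 1154, so ȳ = 1154/13 ≈ 88.77.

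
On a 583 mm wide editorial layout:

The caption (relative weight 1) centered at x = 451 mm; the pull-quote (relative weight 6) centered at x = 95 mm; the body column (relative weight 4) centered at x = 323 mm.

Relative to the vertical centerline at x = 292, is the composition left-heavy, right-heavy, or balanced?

Total weight = 1 + 6 + 4 = 11.
x: (1·451 + 6·95 + 4·323) / 11 = 2313 / 11 ≈ 210.27
Since 210.3 is left of 292, the composition reads left-heavy.

left-heavy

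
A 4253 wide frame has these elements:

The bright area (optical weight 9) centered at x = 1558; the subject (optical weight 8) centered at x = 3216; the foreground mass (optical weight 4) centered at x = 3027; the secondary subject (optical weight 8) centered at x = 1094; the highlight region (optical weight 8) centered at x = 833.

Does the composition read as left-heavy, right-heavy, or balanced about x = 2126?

left-heavy

Σw = 9 + 8 + 4 + 8 + 8 = 37.
Σw·x = 9·1558 + 8·3216 + 4·3027 + 8·1094 + 8·833 = 67274, so x̄ = 67274/37 ≈ 1818.22.
1818.2 vs midline 2126 → left-heavy.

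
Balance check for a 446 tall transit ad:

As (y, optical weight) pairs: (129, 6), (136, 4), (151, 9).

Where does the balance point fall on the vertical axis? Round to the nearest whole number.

y ≈ 141

Total weight = 6 + 4 + 9 = 19.
Σw·y = 6·129 + 4·136 + 9·151 = 2677, so ȳ = 2677/19 ≈ 140.89.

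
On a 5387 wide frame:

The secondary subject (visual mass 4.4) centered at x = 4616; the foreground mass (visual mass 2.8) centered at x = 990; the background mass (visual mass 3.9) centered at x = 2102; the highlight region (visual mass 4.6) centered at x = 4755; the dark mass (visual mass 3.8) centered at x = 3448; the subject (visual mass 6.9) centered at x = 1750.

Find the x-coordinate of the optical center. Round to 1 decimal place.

Σw = 4.4 + 2.8 + 3.9 + 4.6 + 3.8 + 6.9 = 26.4.
x-moment: 4.4·4616 + 2.8·990 + 3.9·2102 + 4.6·4755 + 3.8·3448 + 6.9·1750 = 78330.6; centroid 78330.6/26.4 ≈ 2967.07.

x ≈ 2967.1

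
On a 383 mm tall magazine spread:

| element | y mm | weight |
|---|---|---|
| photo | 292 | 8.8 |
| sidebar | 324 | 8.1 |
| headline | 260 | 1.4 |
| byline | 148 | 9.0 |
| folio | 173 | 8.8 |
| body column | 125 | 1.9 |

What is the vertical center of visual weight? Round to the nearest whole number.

Total weight = 8.8 + 8.1 + 1.4 + 9.0 + 8.8 + 1.9 = 38.0.
y: moment 8649.9 / weight 38.0 ≈ 227.63

y ≈ 228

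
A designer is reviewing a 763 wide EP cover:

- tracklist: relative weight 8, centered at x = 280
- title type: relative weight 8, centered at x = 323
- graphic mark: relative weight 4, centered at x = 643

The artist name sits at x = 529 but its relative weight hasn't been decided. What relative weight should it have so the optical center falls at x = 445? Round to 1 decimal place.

Known weights sum to 8 + 8 + 4 = 20; their moment is 8·280 + 8·323 + 4·643 = 7396.
Set Σw·x/Σw = 445: (7396 + 529w) = 445·(20 + w).
Solving: w = (445·20 − 7396) / (529 − 445) = 1504 / 84 ≈ 17.90.

w ≈ 17.9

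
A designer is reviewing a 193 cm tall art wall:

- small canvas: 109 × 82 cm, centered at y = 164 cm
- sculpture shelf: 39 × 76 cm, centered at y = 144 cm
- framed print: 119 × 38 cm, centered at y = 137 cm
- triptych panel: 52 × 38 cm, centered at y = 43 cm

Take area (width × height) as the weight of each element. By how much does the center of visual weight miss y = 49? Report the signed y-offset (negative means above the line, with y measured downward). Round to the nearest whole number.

≈ 92 cm

Areas → weights: small canvas 109·82 = 8938, sculpture shelf 39·76 = 2964, framed print 119·38 = 4522, triptych panel 52·38 = 1976; Σw = 18400.
y-moment: 8938·164 + 2964·144 + 4522·137 + 1976·43 = 2597130; centroid 2597130/18400 ≈ 141.15.
Difference: 141.15 − 49 ≈ 92.15.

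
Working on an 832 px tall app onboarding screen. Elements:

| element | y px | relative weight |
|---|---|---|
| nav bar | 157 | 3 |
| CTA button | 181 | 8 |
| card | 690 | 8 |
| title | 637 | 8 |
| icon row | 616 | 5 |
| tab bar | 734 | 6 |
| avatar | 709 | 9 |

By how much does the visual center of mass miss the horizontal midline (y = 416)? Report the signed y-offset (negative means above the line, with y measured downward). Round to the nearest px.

Weights sum to 3 + 8 + 8 + 8 + 5 + 6 + 9 = 47.
Σw·y = 3·157 + 8·181 + 8·690 + 8·637 + 5·616 + 6·734 + 9·709 = 26400, so ȳ = 26400/47 ≈ 561.70.
Offset from y = 416: 561.70 − 416 ≈ 145.70.

≈ 146 px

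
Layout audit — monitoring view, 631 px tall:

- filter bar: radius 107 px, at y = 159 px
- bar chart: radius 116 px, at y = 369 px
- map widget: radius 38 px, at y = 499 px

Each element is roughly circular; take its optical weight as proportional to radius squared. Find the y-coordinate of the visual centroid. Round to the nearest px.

y ≈ 285

Weights ∝ r²: filter bar 107² = 11449, bar chart 116² = 13456, map widget 38² = 1444; Σw = 26349.
y-moment: 11449·159 + 13456·369 + 1444·499 = 7506211; centroid 7506211/26349 ≈ 284.88.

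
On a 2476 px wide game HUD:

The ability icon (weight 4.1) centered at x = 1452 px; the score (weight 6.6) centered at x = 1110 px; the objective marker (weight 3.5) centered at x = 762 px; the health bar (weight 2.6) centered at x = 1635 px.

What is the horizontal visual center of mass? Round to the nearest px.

Σw = 4.1 + 6.6 + 3.5 + 2.6 = 16.8.
x-moment: 4.1·1452 + 6.6·1110 + 3.5·762 + 2.6·1635 = 20197.2; centroid 20197.2/16.8 ≈ 1202.21.

x ≈ 1202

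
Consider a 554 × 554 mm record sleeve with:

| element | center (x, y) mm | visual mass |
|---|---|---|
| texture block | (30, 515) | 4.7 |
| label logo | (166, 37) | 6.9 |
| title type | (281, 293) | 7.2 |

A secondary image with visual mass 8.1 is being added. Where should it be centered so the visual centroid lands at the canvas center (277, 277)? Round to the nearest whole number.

After adding the secondary image, total weight = 4.7 + 6.9 + 7.2 + 8.1 = 26.9.
x: need Σw·x = 26.9·277 = 7451.3. Existing = 4.7·30 + 6.9·166 + 7.2·281 = 3309.6. Remainder 4141.7 / 8.1 ≈ 511.32.
y: need Σw·y = 26.9·277 = 7451.3. Existing = 4.7·515 + 6.9·37 + 7.2·293 = 4785.4. Remainder 2665.9 / 8.1 ≈ 329.12.

(511, 329)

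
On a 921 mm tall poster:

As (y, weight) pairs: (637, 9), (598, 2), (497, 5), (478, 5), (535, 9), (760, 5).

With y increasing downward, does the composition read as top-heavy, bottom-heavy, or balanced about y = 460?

bottom-heavy

Total weight = 9 + 2 + 5 + 5 + 9 + 5 = 35.
Σw·y = 20419; ȳ = 20419/35 ≈ 583.40.
583.4 vs midline 460 → bottom-heavy.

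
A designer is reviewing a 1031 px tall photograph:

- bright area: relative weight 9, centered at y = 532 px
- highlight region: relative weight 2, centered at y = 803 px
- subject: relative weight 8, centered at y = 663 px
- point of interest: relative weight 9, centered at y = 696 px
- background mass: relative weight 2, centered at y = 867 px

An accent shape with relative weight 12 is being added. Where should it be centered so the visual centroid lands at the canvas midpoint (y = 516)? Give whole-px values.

With the accent shape, Σw becomes 9 + 2 + 8 + 9 + 2 + 12 = 42.
y: need Σw·y = 42·516 = 21672. Existing = 9·532 + 2·803 + 8·663 + 9·696 + 2·867 = 19696. Remainder 1976 / 12 ≈ 164.67.

y ≈ 165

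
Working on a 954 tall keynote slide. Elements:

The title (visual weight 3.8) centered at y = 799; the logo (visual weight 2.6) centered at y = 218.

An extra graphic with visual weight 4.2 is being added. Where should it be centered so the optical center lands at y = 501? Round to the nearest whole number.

y ≈ 407

With the extra graphic, Σw becomes 3.8 + 2.6 + 4.2 = 10.6.
y: need Σw·y = 10.6·501 = 5310.6. Existing = 3.8·799 + 2.6·218 = 3603.0. Remainder 1707.6 / 4.2 ≈ 406.57.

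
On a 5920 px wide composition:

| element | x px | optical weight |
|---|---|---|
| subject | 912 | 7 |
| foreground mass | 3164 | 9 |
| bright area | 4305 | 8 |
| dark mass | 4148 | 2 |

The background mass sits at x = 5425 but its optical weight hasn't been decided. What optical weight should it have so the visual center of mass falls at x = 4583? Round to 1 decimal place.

w ≈ 49.4

Existing Σw = 26 (7 + 9 + 8 + 2); existing moment 7·912 + 9·3164 + 8·4305 + 2·4148 = 77596.
Set Σw·x/Σw = 4583: (77596 + 5425w) = 4583·(26 + w).
So w = (4583·26 − 77596)/(5425 − 4583) = 41562/842 ≈ 49.36.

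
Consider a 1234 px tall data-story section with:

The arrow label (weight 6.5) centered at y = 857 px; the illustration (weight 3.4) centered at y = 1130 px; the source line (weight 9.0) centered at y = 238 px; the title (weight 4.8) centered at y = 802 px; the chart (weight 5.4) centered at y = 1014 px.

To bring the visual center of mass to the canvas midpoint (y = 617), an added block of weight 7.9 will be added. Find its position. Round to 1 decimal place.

y ≈ 246.7

After adding the added block, total weight = 6.5 + 3.4 + 9.0 + 4.8 + 5.4 + 7.9 = 37.0.
y: target moment 37.0×617 = 22829.0; current 6.5·857 + 3.4·1130 + 9.0·238 + 4.8·802 + 5.4·1014 = 20879.7; the added block supplies 1949.3, so y = 1949.3/7.9 ≈ 246.75.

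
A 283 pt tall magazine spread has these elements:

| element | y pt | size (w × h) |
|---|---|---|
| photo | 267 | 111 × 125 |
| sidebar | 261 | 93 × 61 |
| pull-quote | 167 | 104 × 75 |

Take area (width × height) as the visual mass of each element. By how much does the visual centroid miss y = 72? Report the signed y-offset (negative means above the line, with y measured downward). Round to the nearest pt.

≈ 165 pt

Taking area as weight: photo 111·125 = 13875, sidebar 93·61 = 5673, pull-quote 104·75 = 7800. Sum 27348.
y-moment: 13875·267 + 5673·261 + 7800·167 = 6487878; centroid 6487878/27348 ≈ 237.23.
Offset from y = 72: 237.23 − 72 ≈ 165.23.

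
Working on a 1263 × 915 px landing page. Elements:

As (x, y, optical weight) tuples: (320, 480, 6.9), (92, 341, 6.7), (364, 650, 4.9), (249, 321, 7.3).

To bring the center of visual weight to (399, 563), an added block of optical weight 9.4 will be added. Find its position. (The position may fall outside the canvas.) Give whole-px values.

With the added block, Σw becomes 6.9 + 6.7 + 4.9 + 7.3 + 9.4 = 35.2.
x: target moment 35.2×399 = 14044.8; current 6.9·320 + 6.7·92 + 4.9·364 + 7.3·249 = 6425.7; the added block supplies 7619.1, so x = 7619.1/9.4 ≈ 810.54.
y: target moment 35.2×563 = 19817.6; current 6.9·480 + 6.7·341 + 4.9·650 + 7.3·321 = 11125.0; the added block supplies 8692.6, so y = 8692.6/9.4 ≈ 924.74.

(811, 925)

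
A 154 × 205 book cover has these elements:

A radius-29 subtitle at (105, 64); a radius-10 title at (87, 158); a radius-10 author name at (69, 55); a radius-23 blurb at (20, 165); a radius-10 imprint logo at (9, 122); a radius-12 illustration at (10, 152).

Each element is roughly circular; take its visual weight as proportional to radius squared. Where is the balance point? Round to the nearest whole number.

Weights ∝ r²: subtitle 29² = 841, title 10² = 100, author name 10² = 100, blurb 23² = 529, imprint logo 10² = 100, illustration 12² = 144; Σw = 1814.
x: (841·105 + 100·87 + 100·69 + 529·20 + 100·9 + 144·10) / 1814 = 116825 / 1814 ≈ 64.40
y: (841·64 + 100·158 + 100·55 + 529·165 + 100·122 + 144·152) / 1814 = 196497 / 1814 ≈ 108.32

(64, 108)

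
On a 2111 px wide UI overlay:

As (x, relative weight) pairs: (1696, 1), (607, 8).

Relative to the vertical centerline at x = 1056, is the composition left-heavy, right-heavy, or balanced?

Weights sum to 1 + 8 = 9.
Σw·x = 1·1696 + 8·607 = 6552, so x̄ = 6552/9 ≈ 728.00.
Since 728.0 is left of 1056, the composition reads left-heavy.

left-heavy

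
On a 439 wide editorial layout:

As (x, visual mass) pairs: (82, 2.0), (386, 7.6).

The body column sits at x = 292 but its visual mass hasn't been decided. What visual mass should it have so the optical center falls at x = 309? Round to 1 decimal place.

Fixed elements: Σw = 2.0 + 7.6 = 9.6, Σw·x = 2.0·82 + 7.6·386 = 3097.6.
Set Σw·x/Σw = 309: (3097.6 + 292w) = 309·(9.6 + w).
Rearranging, w·(292 − 309) = 309·9.6 − 3097.6 = -131.2, so w ≈ -131.2/-17 = 7.72.

w ≈ 7.7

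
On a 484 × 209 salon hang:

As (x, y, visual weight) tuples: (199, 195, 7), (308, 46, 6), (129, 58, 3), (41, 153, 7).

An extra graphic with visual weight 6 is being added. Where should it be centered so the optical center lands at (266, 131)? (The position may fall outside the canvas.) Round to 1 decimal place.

(633.2, 152.2)

New total weight: (7 + 6 + 3 + 7) + 6 = 29.
x: need Σw·x = 29·266 = 7714. Existing = 7·199 + 6·308 + 3·129 + 7·41 = 3915. Remainder 3799 / 6 ≈ 633.17.
y: need Σw·y = 29·131 = 3799. Existing = 7·195 + 6·46 + 3·58 + 7·153 = 2886. Remainder 913 / 6 ≈ 152.17.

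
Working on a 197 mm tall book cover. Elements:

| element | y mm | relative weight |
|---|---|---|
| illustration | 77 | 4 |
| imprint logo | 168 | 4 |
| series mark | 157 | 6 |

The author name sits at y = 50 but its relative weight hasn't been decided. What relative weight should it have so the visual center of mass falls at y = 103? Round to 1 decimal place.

w ≈ 9.1

Fixed elements: Σw = 4 + 4 + 6 = 14, Σw·y = 4·77 + 4·168 + 6·157 = 1922.
Balance at y = 103 requires (1922 + w·50) / (14 + w) = 103.
So w = (103·14 − 1922)/(50 − 103) = -480/-53 ≈ 9.06.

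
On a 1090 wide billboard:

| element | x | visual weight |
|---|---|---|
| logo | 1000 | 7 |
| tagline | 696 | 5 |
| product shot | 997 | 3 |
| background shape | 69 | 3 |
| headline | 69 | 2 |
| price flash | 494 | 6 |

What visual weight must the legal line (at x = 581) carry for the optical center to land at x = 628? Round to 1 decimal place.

Fixed elements: Σw = 7 + 5 + 3 + 3 + 2 + 6 = 26, Σw·x = 7·1000 + 5·696 + 3·997 + 3·69 + 2·69 + 6·494 = 16780.
Balance at x = 628 requires (16780 + w·581) / (26 + w) = 628.
Rearranging, w·(581 − 628) = 628·26 − 16780 = -452, so w ≈ -452/-47 = 9.62.

w ≈ 9.6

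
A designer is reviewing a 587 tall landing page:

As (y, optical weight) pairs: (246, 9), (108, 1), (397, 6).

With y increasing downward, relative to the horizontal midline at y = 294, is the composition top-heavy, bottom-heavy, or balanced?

balanced

Weights sum to 9 + 1 + 6 = 16.
Σw·y = 9·246 + 1·108 + 6·397 = 4704, so ȳ = 4704/16 ≈ 294.00.
That equals the midline 294 — balanced.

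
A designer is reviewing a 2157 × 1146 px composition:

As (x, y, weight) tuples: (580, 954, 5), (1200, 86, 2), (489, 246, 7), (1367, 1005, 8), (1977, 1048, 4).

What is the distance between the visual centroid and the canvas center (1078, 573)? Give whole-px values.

Weights sum to 5 + 2 + 7 + 8 + 4 = 26.
x: (5·580 + 2·1200 + 7·489 + 8·1367 + 4·1977) / 26 = 27567 / 26 ≈ 1060.27
y: (5·954 + 2·86 + 7·246 + 8·1005 + 4·1048) / 26 = 18896 / 26 ≈ 726.77
From (1078, 573): dx = -17.73, dy = 153.77, so the distance is √(dx²+dy²) ≈ 154.79.

≈ 155 px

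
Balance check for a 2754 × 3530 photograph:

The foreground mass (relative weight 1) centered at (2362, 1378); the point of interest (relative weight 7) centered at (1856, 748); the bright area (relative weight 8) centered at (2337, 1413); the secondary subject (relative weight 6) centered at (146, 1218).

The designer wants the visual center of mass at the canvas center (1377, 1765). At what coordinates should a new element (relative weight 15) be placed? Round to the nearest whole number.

New total weight: (1 + 7 + 8 + 6) + 15 = 37.
x: target moment 37×1377 = 50949; current 1·2362 + 7·1856 + 8·2337 + 6·146 = 34926; the new element supplies 16023, so x = 16023/15 ≈ 1068.20.
y: target moment 37×1765 = 65305; current 1·1378 + 7·748 + 8·1413 + 6·1218 = 25226; the new element supplies 40079, so y = 40079/15 ≈ 2671.93.

(1068, 2672)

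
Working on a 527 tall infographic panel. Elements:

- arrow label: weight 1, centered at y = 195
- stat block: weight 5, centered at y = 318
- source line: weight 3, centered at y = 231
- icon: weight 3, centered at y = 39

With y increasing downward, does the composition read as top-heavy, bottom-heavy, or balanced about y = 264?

top-heavy

Weights sum to 1 + 5 + 3 + 3 = 12.
y-moment: 1·195 + 5·318 + 3·231 + 3·39 = 2595; centroid 2595/12 ≈ 216.25.
Since 216.2 is above (smaller y than) 264, the composition reads top-heavy.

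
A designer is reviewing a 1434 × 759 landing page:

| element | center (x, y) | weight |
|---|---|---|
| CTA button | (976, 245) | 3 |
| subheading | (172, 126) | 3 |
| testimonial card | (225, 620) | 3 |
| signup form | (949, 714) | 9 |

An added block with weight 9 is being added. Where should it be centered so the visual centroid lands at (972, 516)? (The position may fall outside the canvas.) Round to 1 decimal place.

(1509.3, 503.7)

After adding the added block, total weight = 3 + 3 + 3 + 9 + 9 = 27.
Along x: (12660 + 9·x) / 27 = 972 (existing moment 3·976 + 3·172 + 3·225 + 9·949 = 12660) ⇒ x = (26244 − 12660) / 9 ≈ 1509.33.
Along y: (9399 + 9·y) / 27 = 516 (existing moment 3·245 + 3·126 + 3·620 + 9·714 = 9399) ⇒ y = (13932 − 9399) / 9 ≈ 503.67.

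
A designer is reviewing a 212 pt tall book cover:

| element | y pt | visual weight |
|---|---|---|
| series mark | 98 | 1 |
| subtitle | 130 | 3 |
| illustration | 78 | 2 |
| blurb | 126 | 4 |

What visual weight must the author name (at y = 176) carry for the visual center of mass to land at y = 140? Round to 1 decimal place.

w ≈ 7.0

Known weights sum to 1 + 3 + 2 + 4 = 10; their moment is 1·98 + 3·130 + 2·78 + 4·126 = 1148.
For the centroid to hit 140: (1148 + w·176) / (10 + w) = 140.
So w = (140·10 − 1148)/(176 − 140) = 252/36 ≈ 7.00.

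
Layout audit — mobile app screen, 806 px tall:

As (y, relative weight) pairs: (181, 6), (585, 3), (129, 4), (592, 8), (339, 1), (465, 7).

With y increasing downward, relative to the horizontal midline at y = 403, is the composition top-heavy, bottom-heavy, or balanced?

balanced

Total weight = 6 + 3 + 4 + 8 + 1 + 7 = 29.
y: moment 11687 / weight 29 ≈ 403.00
403.00 = 403 exactly: balanced.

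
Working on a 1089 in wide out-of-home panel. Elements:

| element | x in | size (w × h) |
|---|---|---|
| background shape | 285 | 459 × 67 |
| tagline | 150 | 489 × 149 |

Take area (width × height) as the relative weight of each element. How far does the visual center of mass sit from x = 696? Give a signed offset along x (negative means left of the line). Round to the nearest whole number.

≈ -506 in

Areas: background shape 459·67 = 30753, tagline 489·149 = 72861. Total weight = 103614.
x-moment: 30753·285 + 72861·150 = 19693755; centroid 19693755/103614 ≈ 190.07.
Offset from x = 696: 190.07 − 696 ≈ -505.93.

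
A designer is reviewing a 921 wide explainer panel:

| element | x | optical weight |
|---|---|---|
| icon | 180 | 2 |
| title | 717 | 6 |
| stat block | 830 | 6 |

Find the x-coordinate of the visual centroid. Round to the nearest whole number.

Weights sum to 2 + 6 + 6 = 14.
x: (2·180 + 6·717 + 6·830) / 14 = 9642 / 14 ≈ 688.71

x ≈ 689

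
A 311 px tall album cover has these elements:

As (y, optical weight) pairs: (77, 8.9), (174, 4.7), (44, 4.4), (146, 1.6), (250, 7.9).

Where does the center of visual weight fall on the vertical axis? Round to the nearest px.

y ≈ 142

Σw = 8.9 + 4.7 + 4.4 + 1.6 + 7.9 = 27.5.
Σw·y = 8.9·77 + 4.7·174 + 4.4·44 + 1.6·146 + 7.9·250 = 3905.3, so ȳ = 3905.3/27.5 ≈ 142.01.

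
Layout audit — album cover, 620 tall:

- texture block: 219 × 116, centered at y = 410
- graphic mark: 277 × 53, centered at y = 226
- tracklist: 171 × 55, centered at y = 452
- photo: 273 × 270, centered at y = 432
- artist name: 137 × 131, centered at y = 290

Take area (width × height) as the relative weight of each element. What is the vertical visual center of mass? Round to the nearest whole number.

y ≈ 390

Areas → weights: texture block 219·116 = 25404, graphic mark 277·53 = 14681, tracklist 171·55 = 9405, photo 273·270 = 73710, artist name 137·131 = 17947; Σw = 141147.
y: (25404·410 + 14681·226 + 9405·452 + 73710·432 + 17947·290) / 141147 = 55031956 / 141147 ≈ 389.89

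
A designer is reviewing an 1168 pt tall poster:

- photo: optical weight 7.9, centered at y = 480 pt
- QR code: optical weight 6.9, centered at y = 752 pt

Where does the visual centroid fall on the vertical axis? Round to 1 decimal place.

y ≈ 606.8

Total weight = 7.9 + 6.9 = 14.8.
Σw·y = 7.9·480 + 6.9·752 = 8980.8, so ȳ = 8980.8/14.8 ≈ 606.81.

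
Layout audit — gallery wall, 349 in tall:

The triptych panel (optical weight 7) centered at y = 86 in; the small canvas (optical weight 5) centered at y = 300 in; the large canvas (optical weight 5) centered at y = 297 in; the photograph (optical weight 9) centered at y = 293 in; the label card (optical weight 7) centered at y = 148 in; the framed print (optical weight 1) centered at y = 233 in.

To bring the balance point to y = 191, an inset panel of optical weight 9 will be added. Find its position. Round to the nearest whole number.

y ≈ 80

With the inset panel, Σw becomes 7 + 5 + 5 + 9 + 7 + 1 + 9 = 43.
y: need Σw·y = 43·191 = 8213. Existing = 7·86 + 5·300 + 5·297 + 9·293 + 7·148 + 1·233 = 7493. Remainder 720 / 9 ≈ 80.00.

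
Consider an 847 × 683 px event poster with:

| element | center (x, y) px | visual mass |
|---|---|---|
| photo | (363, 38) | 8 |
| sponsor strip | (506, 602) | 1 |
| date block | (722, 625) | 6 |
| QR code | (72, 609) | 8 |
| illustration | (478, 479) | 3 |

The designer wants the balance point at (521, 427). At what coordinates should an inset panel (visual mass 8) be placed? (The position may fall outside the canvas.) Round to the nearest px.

(995, 444)

After adding the inset panel, total weight = 8 + 1 + 6 + 8 + 3 + 8 = 34.
x: target moment 34×521 = 17714; current 8·363 + 1·506 + 6·722 + 8·72 + 3·478 = 9752; the inset panel supplies 7962, so x = 7962/8 ≈ 995.25.
y: target moment 34×427 = 14518; current 8·38 + 1·602 + 6·625 + 8·609 + 3·479 = 10965; the inset panel supplies 3553, so y = 3553/8 ≈ 444.12.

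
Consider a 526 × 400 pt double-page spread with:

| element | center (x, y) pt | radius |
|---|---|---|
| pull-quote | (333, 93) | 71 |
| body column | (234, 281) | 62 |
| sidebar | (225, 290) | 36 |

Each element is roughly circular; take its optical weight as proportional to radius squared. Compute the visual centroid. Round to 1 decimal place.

(281.9, 189.1)

r² weights: pull-quote 71² = 5041, body column 62² = 3844, sidebar 36² = 1296. Total = 10181.
x: (5041·333 + 3844·234 + 1296·225) / 10181 = 2869749 / 10181 ≈ 281.87
y: (5041·93 + 3844·281 + 1296·290) / 10181 = 1924817 / 10181 ≈ 189.06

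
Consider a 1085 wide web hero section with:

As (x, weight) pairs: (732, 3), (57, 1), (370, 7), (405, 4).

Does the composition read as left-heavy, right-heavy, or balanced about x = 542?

Weights sum to 3 + 1 + 7 + 4 = 15.
x-moment: 3·732 + 1·57 + 7·370 + 4·405 = 6463; centroid 6463/15 ≈ 430.87.
Since 430.9 is left of 542, the composition reads left-heavy.

left-heavy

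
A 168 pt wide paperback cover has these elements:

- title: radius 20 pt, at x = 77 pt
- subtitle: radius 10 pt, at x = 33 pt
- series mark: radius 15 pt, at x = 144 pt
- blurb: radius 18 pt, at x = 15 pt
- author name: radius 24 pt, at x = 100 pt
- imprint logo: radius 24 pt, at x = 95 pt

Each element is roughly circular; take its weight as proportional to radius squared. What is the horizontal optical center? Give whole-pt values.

Weights ∝ r²: title 20² = 400, subtitle 10² = 100, series mark 15² = 225, blurb 18² = 324, author name 24² = 576, imprint logo 24² = 576; Σw = 2201.
x-moment: 400·77 + 100·33 + 225·144 + 324·15 + 576·100 + 576·95 = 183680; centroid 183680/2201 ≈ 83.45.

x ≈ 83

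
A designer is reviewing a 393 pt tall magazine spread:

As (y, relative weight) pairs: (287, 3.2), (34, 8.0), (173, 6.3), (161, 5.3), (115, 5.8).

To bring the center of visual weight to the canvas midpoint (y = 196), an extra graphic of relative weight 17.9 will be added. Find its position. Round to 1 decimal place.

After adding the extra graphic, total weight = 3.2 + 8.0 + 6.3 + 5.3 + 5.8 + 17.9 = 46.5.
y: target moment 46.5×196 = 9114.0; current 3.2·287 + 8.0·34 + 6.3·173 + 5.3·161 + 5.8·115 = 3800.6; the extra graphic supplies 5313.4, so y = 5313.4/17.9 ≈ 296.84.

y ≈ 296.8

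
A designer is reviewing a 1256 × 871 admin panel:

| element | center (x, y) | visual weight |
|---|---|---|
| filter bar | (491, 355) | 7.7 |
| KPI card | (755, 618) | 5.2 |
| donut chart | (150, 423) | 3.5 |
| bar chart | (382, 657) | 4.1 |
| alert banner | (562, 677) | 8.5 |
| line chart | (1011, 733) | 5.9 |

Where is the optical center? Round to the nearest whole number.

(589, 579)

Total weight = 7.7 + 5.2 + 3.5 + 4.1 + 8.5 + 5.9 = 34.9.
x-moment: 7.7·491 + 5.2·755 + 3.5·150 + 4.1·382 + 8.5·562 + 5.9·1011 = 20539.8; centroid 20539.8/34.9 ≈ 588.53.
y-moment: 7.7·355 + 5.2·618 + 3.5·423 + 4.1·657 + 8.5·677 + 5.9·733 = 20200.5; centroid 20200.5/34.9 ≈ 578.81.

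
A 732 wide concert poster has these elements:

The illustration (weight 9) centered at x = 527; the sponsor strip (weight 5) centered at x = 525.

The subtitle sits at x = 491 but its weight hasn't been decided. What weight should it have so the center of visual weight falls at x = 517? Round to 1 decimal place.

Fixed elements: Σw = 9 + 5 = 14, Σw·x = 9·527 + 5·525 = 7368.
Balance at x = 517 requires (7368 + w·491) / (14 + w) = 517.
So w = (517·14 − 7368)/(491 − 517) = -130/-26 ≈ 5.00.

w ≈ 5.0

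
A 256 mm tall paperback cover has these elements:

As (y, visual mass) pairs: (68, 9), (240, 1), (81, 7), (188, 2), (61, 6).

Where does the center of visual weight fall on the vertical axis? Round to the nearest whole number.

Weights sum to 9 + 1 + 7 + 2 + 6 = 25.
Σw·y = 9·68 + 1·240 + 7·81 + 2·188 + 6·61 = 2161, so ȳ = 2161/25 ≈ 86.44.

y ≈ 86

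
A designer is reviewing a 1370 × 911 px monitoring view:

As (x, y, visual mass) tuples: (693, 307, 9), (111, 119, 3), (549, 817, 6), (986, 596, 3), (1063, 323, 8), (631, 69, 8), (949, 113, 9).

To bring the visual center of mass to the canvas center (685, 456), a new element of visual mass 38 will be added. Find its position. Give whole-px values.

(595, 641)

New total weight: (9 + 3 + 6 + 3 + 8 + 8 + 9) + 38 = 84.
x: target moment 84×685 = 57540; current 9·693 + 3·111 + 6·549 + 3·986 + 8·1063 + 8·631 + 9·949 = 34915; the new element supplies 22625, so x = 22625/38 ≈ 595.39.
y: target moment 84×456 = 38304; current 9·307 + 3·119 + 6·817 + 3·596 + 8·323 + 8·69 + 9·113 = 13963; the new element supplies 24341, so y = 24341/38 ≈ 640.55.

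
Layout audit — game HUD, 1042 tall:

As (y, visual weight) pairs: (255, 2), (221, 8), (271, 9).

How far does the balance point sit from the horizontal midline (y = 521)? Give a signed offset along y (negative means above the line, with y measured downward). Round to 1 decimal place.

Σw = 2 + 8 + 9 = 19.
y-moment: 2·255 + 8·221 + 9·271 = 4717; centroid 4717/19 ≈ 248.26.
Difference: 248.26 − 521 ≈ -272.74.

≈ -272.7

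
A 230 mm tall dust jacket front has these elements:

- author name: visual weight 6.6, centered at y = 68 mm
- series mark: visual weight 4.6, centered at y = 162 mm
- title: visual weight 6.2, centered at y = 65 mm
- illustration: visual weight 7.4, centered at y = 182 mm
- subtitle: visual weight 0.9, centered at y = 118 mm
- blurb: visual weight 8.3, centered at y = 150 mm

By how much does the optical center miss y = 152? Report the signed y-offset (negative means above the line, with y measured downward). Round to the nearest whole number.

Weights sum to 6.6 + 4.6 + 6.2 + 7.4 + 0.9 + 8.3 = 34.0.
Σw·y = 4295.0; ȳ = 4295.0/34.0 ≈ 126.32.
Offset from y = 152: 126.32 − 152 ≈ -25.68.

≈ -26 mm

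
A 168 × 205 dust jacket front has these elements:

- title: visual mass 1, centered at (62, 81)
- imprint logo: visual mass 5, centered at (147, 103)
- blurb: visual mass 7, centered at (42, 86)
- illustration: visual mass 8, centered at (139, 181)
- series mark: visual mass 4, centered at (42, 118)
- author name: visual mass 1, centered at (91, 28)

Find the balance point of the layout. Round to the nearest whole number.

Weights sum to 1 + 5 + 7 + 8 + 4 + 1 = 26.
Σw·x = 2462; x̄ = 2462/26 ≈ 94.69.
y: moment 3146 / weight 26 ≈ 121.00

(95, 121)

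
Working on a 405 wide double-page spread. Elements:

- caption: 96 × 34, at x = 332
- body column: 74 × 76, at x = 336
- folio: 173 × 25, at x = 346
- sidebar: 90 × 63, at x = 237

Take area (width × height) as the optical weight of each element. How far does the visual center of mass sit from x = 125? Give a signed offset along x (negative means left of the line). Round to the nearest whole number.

Taking area as weight: caption 96·34 = 3264, body column 74·76 = 5624, folio 173·25 = 4325, sidebar 90·63 = 5670. Sum 18883.
Σw·x = 3264·332 + 5624·336 + 4325·346 + 5670·237 = 5813552, so x̄ = 5813552/18883 ≈ 307.87.
Against x = 125, that's 307.87 − 125 = 182.87.

≈ 183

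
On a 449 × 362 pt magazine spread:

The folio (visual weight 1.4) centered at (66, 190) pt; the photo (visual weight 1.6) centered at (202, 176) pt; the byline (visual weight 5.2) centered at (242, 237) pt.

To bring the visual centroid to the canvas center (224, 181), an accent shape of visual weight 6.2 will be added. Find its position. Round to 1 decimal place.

With the accent shape, Σw becomes 1.4 + 1.6 + 5.2 + 6.2 = 14.4.
Along x: (1674.0 + 6.2·x) / 14.4 = 224 (existing moment 1.4·66 + 1.6·202 + 5.2·242 = 1674.0) ⇒ x = (3225.6 − 1674.0) / 6.2 ≈ 250.26.
Along y: (1780.0 + 6.2·y) / 14.4 = 181 (existing moment 1.4·190 + 1.6·176 + 5.2·237 = 1780.0) ⇒ y = (2606.4 − 1780.0) / 6.2 ≈ 133.29.

(250.3, 133.3)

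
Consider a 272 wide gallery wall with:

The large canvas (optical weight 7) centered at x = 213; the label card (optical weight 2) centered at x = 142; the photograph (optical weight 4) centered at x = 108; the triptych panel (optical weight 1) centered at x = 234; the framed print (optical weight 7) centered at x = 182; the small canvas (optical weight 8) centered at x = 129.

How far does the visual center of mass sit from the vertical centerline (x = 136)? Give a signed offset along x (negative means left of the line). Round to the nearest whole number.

Total weight = 7 + 2 + 4 + 1 + 7 + 8 = 29.
Σw·x = 4747; x̄ = 4747/29 ≈ 163.69.
Difference: 163.69 − 136 ≈ 27.69.

≈ 28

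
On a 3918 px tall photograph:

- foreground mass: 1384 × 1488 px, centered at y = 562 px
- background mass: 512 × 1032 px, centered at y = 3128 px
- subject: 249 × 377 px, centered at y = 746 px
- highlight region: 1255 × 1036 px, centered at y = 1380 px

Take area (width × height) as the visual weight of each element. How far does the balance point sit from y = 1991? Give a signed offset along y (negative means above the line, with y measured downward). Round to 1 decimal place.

Taking area as weight: foreground mass 1384·1488 = 2059392, background mass 512·1032 = 528384, subject 249·377 = 93873, highlight region 1255·1036 = 1300180. Sum 3981829.
y: (2059392·562 + 528384·3128 + 93873·746 + 1300180·1380) / 3981829 = 4674441114 / 3981829 ≈ 1173.94
Offset from y = 1991: 1173.94 − 1991 ≈ -817.06.

≈ -817.1 px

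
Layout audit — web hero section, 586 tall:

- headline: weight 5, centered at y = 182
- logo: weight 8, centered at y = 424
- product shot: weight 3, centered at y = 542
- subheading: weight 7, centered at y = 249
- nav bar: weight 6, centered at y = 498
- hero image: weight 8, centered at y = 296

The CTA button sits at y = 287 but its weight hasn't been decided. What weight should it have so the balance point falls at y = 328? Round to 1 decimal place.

w ≈ 21.7

Existing Σw = 37 (5 + 8 + 3 + 7 + 6 + 8); existing moment 5·182 + 8·424 + 3·542 + 7·249 + 6·498 + 8·296 = 13027.
Balance at y = 328 requires (13027 + w·287) / (37 + w) = 328.
Solving: w = (328·37 − 13027) / (287 − 328) = -891 / -41 ≈ 21.73.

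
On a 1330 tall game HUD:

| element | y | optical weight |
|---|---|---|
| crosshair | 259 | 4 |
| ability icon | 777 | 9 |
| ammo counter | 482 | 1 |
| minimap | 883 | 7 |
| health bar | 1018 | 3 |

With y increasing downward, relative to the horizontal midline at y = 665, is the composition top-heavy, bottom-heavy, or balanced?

Weights sum to 4 + 9 + 1 + 7 + 3 = 24.
Σw·y = 4·259 + 9·777 + 1·482 + 7·883 + 3·1018 = 17746, so ȳ = 17746/24 ≈ 739.42.
739.4 lies below (larger y than) the midline 665, so the layout is bottom-heavy.

bottom-heavy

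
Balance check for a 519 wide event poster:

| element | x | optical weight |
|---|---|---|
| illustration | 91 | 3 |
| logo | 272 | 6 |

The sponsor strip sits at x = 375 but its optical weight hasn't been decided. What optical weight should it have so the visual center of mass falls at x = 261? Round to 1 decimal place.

w ≈ 3.9

Known weights sum to 3 + 6 = 9; their moment is 3·91 + 6·272 = 1905.
For the centroid to hit 261: (1905 + w·375) / (9 + w) = 261.
So w = (261·9 − 1905)/(375 − 261) = 444/114 ≈ 3.89.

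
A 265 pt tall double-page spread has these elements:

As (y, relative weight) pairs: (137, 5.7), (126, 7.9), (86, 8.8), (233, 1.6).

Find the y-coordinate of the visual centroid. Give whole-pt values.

y ≈ 121

Σw = 5.7 + 7.9 + 8.8 + 1.6 = 24.0.
y: (5.7·137 + 7.9·126 + 8.8·86 + 1.6·233) / 24.0 = 2905.9 / 24.0 ≈ 121.08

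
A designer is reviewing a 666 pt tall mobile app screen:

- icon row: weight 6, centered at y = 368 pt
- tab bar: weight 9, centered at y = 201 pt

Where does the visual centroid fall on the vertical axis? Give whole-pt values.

y ≈ 268

Σw = 6 + 9 = 15.
y-moment: 6·368 + 9·201 = 4017; centroid 4017/15 ≈ 267.80.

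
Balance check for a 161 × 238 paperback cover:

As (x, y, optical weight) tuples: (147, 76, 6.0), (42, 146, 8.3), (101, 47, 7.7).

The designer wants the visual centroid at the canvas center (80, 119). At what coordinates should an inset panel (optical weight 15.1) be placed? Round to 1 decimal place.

(63.6, 158.0)

With the inset panel, Σw becomes 6.0 + 8.3 + 7.7 + 15.1 = 37.1.
x: need Σw·x = 37.1·80 = 2968.0. Existing = 6.0·147 + 8.3·42 + 7.7·101 = 2008.3. Remainder 959.7 / 15.1 ≈ 63.56.
y: need Σw·y = 37.1·119 = 4414.9. Existing = 6.0·76 + 8.3·146 + 7.7·47 = 2029.7. Remainder 2385.2 / 15.1 ≈ 157.96.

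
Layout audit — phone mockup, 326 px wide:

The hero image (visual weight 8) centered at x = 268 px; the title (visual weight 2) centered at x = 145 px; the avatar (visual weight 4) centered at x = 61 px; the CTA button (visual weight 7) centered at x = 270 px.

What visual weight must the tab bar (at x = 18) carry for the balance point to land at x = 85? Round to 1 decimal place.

Fixed elements: Σw = 8 + 2 + 4 + 7 = 21, Σw·x = 8·268 + 2·145 + 4·61 + 7·270 = 4568.
Balance at x = 85 requires (4568 + w·18) / (21 + w) = 85.
So w = (85·21 − 4568)/(18 − 85) = -2783/-67 ≈ 41.54.

w ≈ 41.5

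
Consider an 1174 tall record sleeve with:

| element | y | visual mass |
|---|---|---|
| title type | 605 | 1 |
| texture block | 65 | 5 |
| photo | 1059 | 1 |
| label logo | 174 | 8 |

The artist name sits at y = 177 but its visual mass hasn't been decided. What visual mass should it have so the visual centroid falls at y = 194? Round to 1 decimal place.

Fixed elements: Σw = 1 + 5 + 1 + 8 = 15, Σw·y = 1·605 + 5·65 + 1·1059 + 8·174 = 3381.
Balance at y = 194 requires (3381 + w·177) / (15 + w) = 194.
Solving: w = (194·15 − 3381) / (177 − 194) = -471 / -17 ≈ 27.71.

w ≈ 27.7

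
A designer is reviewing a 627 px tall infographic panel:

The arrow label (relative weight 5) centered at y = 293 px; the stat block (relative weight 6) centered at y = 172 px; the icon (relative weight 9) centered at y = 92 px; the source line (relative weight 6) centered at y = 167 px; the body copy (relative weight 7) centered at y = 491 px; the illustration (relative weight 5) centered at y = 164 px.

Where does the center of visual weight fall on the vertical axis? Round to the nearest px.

y ≈ 226

Weights sum to 5 + 6 + 9 + 6 + 7 + 5 = 38.
y: moment 8584 / weight 38 ≈ 225.89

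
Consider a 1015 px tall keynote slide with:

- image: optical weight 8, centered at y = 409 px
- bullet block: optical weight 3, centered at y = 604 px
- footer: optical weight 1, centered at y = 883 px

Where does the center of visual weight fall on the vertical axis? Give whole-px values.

y ≈ 497

Weights sum to 8 + 3 + 1 = 12.
Σw·y = 8·409 + 3·604 + 1·883 = 5967, so ȳ = 5967/12 ≈ 497.25.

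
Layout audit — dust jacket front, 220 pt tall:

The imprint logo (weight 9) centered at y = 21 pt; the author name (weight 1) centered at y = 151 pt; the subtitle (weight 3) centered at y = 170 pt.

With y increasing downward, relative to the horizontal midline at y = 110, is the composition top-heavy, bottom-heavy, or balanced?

top-heavy

Σw = 9 + 1 + 3 = 13.
y-moment: 9·21 + 1·151 + 3·170 = 850; centroid 850/13 ≈ 65.38.
65.4 vs midline 110 → top-heavy.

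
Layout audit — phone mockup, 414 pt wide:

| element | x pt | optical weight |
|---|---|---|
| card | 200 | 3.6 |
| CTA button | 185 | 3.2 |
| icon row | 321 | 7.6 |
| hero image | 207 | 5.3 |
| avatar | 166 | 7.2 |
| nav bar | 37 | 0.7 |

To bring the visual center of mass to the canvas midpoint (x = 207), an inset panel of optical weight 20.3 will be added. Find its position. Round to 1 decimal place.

x ≈ 189.4

New total weight: (3.6 + 3.2 + 7.6 + 5.3 + 7.2 + 0.7) + 20.3 = 47.9.
x: need Σw·x = 47.9·207 = 9915.3. Existing = 3.6·200 + 3.2·185 + 7.6·321 + 5.3·207 + 7.2·166 + 0.7·37 = 6069.8. Remainder 3845.5 / 20.3 ≈ 189.43.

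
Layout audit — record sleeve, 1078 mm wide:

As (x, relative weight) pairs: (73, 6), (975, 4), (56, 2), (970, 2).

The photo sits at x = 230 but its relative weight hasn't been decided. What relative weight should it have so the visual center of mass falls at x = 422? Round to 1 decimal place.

w ≈ 2.5

Fixed elements: Σw = 6 + 4 + 2 + 2 = 14, Σw·x = 6·73 + 4·975 + 2·56 + 2·970 = 6390.
Balance at x = 422 requires (6390 + w·230) / (14 + w) = 422.
Solving: w = (422·14 − 6390) / (230 − 422) = -482 / -192 ≈ 2.51.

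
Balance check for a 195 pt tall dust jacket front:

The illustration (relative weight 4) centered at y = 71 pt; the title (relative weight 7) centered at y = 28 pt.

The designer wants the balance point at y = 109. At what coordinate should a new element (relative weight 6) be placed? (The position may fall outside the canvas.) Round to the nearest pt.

y ≈ 229

After adding the new element, total weight = 4 + 7 + 6 = 17.
y: need Σw·y = 17·109 = 1853. Existing = 4·71 + 7·28 = 480. Remainder 1373 / 6 ≈ 228.83.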